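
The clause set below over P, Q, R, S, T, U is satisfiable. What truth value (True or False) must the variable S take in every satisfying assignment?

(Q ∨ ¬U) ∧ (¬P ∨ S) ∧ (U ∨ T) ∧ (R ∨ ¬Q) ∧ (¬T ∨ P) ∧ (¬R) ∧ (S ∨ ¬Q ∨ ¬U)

True

Suppose S = False.
Unit clause (¬P) forces P = False.
Unit clause (¬T) forces T = False.
Unit clause (U) forces U = True.
Unit clause (Q) forces Q = True.
But (¬Q) is also a unit clause — contradiction.
So every satisfying assignment has S = True.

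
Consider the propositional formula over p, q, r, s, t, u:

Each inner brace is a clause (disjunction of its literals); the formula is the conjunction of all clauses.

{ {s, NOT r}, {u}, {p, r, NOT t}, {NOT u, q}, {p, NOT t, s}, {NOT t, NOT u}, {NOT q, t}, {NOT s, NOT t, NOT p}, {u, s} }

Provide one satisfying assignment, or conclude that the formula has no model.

UNSATISFIABLE

(u) alone gives u = true.
(q) alone gives q = true.
(NOT t) alone gives t = false.
Now (t) is unsatisfied and unit — conflict.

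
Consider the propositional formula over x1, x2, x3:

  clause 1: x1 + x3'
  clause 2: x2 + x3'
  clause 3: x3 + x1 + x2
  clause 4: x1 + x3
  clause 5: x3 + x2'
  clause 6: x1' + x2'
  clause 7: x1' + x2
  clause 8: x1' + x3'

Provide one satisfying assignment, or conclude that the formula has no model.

UNSATISFIABLE

Branch on x1: set x1 = 1.
(x2') alone gives x2 = 0.
But (x2) is also a unit clause — contradiction.
That branch fails; take x1 = 0 instead.
(x3') alone gives x3 = 0.
But (x3) is also a unit clause — contradiction.
Both values of x1 lead to a conflict.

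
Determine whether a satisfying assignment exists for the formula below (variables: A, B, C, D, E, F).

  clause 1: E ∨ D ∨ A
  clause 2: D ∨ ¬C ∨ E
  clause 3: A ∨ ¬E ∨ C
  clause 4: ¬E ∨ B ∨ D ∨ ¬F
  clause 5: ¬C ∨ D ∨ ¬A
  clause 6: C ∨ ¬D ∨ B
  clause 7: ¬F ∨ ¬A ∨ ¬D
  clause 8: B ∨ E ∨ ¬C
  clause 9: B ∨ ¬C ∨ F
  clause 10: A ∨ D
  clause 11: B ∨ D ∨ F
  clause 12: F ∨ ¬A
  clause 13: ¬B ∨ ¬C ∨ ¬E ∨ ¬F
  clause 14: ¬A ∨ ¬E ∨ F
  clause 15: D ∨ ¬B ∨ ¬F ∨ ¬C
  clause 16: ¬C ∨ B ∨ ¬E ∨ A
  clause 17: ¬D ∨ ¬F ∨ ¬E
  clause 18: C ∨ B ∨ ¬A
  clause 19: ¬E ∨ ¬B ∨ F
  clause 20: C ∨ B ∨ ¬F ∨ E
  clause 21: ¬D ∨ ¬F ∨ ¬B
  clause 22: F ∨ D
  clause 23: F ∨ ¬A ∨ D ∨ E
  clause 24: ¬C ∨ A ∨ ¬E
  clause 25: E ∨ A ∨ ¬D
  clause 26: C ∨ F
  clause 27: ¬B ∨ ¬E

Yes

Suppose A = True.
The clause (F) is unit, so F = True.
The clause (¬D) is unit, so D = False.
The clause (¬C) is unit, so C = False.
The clause (B) is unit, so B = True.
The clause (¬E) is unit, so E = False.
Every clause now holds.
A satisfying assignment: A: True,  B: True,  C: False,  D: False,  E: False,  F: True.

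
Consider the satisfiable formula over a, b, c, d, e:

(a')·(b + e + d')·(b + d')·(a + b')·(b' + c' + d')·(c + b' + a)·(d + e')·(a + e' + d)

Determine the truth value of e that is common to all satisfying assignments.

Suppose e = 1.
From the singleton clause (a'), a = 0.
From the singleton clause (b'), b = 0.
From the singleton clause (d'), d = 0.
But (d) is also a unit clause — contradiction.
So every satisfying assignment has e = False.

False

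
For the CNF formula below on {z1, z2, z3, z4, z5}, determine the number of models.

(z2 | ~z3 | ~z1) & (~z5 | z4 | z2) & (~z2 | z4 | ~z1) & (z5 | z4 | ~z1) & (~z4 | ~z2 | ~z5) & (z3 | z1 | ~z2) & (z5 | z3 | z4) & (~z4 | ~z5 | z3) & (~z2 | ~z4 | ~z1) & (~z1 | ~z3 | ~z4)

There are 2^5 = 32 truth assignments over (z1, z2, z3, z4, z5).
Split on z3. With z3 = 1, the clauses containing z3 are satisfied and ~z3 drops from the rest; 6 of the 2^4 = 16 assignments to the other variables satisfy what remains.
With z3 = 0, by the same count on the reduced clause set, 2 assignments work.
(One model: z1=F, z2=F, z3=F, z4=T, z5=F.)
Total: 6 + 2 = 8.

8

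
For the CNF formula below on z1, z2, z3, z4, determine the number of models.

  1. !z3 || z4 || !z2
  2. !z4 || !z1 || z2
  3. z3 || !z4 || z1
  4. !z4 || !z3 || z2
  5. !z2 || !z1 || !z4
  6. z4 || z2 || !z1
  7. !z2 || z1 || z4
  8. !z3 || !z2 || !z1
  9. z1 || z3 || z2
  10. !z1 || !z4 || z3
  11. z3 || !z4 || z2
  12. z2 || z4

There are 2^4 = 16 truth assignments over (z1, z2, z3, z4).
Split on z3. With z3 = true, the clauses containing z3 are satisfied and !z3 drops from the rest; 1 of the 2^3 = 8 assignments to the other variables satisfy what remains.
With z3 = false, by the same count on the reduced clause set, 1 assignment works.
(One model: z1=F, z2=T, z3=T, z4=T.)
Total: 1 + 1 = 2.

2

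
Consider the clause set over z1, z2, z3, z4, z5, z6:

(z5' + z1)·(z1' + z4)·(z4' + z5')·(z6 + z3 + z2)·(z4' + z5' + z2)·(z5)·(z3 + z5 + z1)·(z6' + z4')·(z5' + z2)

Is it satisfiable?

No

From the singleton clause (z5), z5 = 1.
From the singleton clause (z1), z1 = 1.
From the singleton clause (z4), z4 = 1.
But (z4') is also a unit clause — contradiction.
No assignment satisfies every clause.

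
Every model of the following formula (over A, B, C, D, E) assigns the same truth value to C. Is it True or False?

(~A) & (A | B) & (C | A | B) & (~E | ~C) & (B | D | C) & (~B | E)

False

Suppose C = 1.
(~A) alone gives A = 0.
(B) alone gives B = 1.
(~E) alone gives E = 0.
Now (E) is unsatisfied and unit — conflict.
So every satisfying assignment has C = False.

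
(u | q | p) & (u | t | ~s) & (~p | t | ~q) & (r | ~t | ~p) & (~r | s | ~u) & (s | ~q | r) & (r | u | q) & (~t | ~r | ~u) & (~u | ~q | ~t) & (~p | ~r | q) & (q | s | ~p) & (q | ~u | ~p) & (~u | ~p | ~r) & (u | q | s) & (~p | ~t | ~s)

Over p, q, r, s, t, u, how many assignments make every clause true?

There are 2^6 = 64 truth assignments over (p, q, r, s, t, u).
Split on s. With s = 1, the clauses containing s are satisfied and ~s drops from the rest; 7 of the 2^5 = 32 assignments to the other variables satisfy what remains.
With s = 0, by the same count on the reduced clause set, 5 assignments work.
Total: 7 + 5 = 12.

12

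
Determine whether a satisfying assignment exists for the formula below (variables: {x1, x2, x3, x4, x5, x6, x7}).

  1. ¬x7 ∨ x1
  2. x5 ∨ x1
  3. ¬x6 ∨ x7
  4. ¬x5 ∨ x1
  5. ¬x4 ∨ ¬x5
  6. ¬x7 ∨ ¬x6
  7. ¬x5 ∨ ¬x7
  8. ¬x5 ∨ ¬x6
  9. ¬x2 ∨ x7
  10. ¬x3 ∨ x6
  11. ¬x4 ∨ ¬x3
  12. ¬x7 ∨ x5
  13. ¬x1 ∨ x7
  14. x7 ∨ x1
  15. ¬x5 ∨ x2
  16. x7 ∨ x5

Case x7 = False:
From the singleton clause (¬x6), x6 = False.
From the singleton clause (¬x2), x2 = False.
From the singleton clause (¬x3), x3 = False.
From the singleton clause (¬x1), x1 = False.
Now (x1) is unsatisfied and unit — conflict.
Undo x7 and try x7 = True.
From the singleton clause (x1), x1 = True.
From the singleton clause (¬x6), x6 = False.
From the singleton clause (¬x5), x5 = False.
Now (x5) is unsatisfied and unit — conflict.
Neither x7 = True nor x7 = False works.
No assignment satisfies every clause.

No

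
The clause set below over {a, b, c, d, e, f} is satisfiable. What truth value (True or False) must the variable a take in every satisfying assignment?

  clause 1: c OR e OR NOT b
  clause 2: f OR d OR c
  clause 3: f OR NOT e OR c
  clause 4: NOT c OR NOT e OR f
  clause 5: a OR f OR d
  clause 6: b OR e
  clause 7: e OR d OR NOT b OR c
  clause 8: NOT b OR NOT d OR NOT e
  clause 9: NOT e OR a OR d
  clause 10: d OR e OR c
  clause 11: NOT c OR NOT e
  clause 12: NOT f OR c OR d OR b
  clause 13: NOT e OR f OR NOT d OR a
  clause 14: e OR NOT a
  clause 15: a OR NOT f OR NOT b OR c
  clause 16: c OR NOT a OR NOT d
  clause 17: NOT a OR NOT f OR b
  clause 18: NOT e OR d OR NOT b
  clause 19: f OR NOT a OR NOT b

False

Suppose a = true.
Unit clause (e) forces e = true.
Unit clause (NOT c) forces c = false.
Unit clause (f) forces f = true.
Unit clause (NOT d) forces d = false.
Unit clause (b) forces b = true.
That conflicts with the unit clause (NOT b).
So every satisfying assignment has a = False.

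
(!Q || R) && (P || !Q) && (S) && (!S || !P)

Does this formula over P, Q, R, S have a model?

Satisfiable

From the singleton clause (S), S = true.
From the singleton clause (!P), P = false.
From the singleton clause (!Q), Q = false.
Every clause is now satisfied; R is unconstrained.
A satisfying assignment: P=false,  Q=false,  R=true,  S=true.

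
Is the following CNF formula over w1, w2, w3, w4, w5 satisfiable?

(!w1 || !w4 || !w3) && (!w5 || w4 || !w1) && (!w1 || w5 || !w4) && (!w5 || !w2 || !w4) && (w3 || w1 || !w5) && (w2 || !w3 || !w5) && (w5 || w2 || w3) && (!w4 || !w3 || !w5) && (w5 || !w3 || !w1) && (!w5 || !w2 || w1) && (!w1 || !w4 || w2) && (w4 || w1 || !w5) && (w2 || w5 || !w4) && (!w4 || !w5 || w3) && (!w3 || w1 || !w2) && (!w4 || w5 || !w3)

Satisfiable

Branch on w1: set w1 = true.
Branch on w4: set w4 = false.
(!w5) alone gives w5 = false.
(!w3) alone gives w3 = false.
(w2) alone gives w2 = true.
This assignment satisfies each clause.
A satisfying assignment: w1 ↦ true,  w2 ↦ true,  w3 ↦ false,  w4 ↦ false,  w5 ↦ false.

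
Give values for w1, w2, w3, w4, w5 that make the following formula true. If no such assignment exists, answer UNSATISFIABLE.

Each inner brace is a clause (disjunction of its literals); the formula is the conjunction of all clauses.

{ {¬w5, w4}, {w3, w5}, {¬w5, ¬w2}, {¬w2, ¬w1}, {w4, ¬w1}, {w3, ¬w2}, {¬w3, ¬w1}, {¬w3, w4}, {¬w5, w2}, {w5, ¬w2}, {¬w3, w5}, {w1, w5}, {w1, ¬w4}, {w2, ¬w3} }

Try w5 = False.
Unit clause (w3) forces w3 = True.
Now (¬w3) is unsatisfied and unit — conflict.
That branch fails; take w5 = True instead.
Unit clause (w4) forces w4 = True.
Unit clause (¬w2) forces w2 = False.
Now (w2) is unsatisfied and unit — conflict.
Both values of w5 lead to a conflict.

UNSATISFIABLE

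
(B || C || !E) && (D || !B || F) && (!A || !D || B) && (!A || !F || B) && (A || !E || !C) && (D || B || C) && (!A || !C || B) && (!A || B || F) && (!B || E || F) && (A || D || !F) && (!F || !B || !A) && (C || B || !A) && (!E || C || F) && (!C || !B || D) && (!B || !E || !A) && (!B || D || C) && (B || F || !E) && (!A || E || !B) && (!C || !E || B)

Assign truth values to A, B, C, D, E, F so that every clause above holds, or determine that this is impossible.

Suppose B = false.
Suppose C = false.
The clause (!E) is unit, so E = false.
The clause (D) is unit, so D = true.
The clause (!A) is unit, so A = false.
No clause remains; F is free.

A=false,  B=false,  C=false,  D=true,  E=false,  F=false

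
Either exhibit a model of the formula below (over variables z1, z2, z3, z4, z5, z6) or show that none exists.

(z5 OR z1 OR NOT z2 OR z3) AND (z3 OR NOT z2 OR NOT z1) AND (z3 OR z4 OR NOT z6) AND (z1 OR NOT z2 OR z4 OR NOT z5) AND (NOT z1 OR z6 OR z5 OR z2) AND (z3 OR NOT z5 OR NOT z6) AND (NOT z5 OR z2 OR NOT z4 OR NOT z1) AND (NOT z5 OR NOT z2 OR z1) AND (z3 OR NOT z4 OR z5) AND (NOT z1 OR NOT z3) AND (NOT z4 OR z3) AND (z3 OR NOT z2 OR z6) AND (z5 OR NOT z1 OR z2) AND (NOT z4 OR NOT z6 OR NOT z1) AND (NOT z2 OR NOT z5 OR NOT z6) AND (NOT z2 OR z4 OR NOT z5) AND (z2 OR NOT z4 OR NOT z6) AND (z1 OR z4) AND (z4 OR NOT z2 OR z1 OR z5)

Branch on z1: set z1 = false.
The clause (z4) is unit, so z4 = true.
The clause (z3) is unit, so z3 = true.
Branch on z5: set z5 = false.
Branch on z2: set z2 = true.
All clauses hold; z6 can take either value.

z1 ↦ false, z2 ↦ true, z3 ↦ true, z4 ↦ true, z5 ↦ false, z6 ↦ false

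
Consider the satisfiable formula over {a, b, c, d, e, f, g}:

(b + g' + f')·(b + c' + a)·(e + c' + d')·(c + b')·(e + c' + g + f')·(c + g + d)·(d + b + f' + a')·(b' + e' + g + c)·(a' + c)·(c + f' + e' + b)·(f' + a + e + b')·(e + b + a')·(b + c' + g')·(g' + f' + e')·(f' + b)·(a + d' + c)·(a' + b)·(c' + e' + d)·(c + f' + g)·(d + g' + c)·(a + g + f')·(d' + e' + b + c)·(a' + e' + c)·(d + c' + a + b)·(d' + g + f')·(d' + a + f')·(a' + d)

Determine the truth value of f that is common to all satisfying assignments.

False

Suppose f = 1.
Unit clause (b) forces b = 1.
Unit clause (c) forces c = 1.
Suppose e = 1.
Unit clause (g') forces g = 0.
Unit clause (d) forces d = 1.
That conflicts with the unit clause (d').
So e must be the other value — set e = 0.
Unit clause (d') forces d = 0.
Unit clause (g) forces g = 1.
Unit clause (a) forces a = 1.
That conflicts with the unit clause (a').
Either choice for e ends in contradiction.
So every satisfying assignment has f = False.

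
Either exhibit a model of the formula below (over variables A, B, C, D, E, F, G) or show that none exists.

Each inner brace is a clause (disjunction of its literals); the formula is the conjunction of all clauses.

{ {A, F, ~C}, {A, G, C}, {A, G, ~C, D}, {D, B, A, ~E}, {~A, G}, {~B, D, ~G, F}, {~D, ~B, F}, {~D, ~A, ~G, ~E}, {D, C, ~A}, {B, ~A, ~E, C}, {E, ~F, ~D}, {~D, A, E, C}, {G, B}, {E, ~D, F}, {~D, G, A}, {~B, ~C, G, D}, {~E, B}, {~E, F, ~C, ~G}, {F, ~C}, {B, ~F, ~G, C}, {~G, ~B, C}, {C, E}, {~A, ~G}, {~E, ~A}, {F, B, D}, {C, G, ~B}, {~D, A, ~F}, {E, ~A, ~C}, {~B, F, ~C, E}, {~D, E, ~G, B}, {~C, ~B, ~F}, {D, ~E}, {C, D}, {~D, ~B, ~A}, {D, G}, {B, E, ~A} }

Case A = 0:
Case F = 1:
From the singleton clause (~D), D = 0.
From the singleton clause (~E), E = 0.
From the singleton clause (C), C = 1.
From the singleton clause (G), G = 1.
From the singleton clause (~B), B = 0.
Every clause now holds.

A: 0; B: 0; C: 1; D: 0; E: 0; F: 1; G: 1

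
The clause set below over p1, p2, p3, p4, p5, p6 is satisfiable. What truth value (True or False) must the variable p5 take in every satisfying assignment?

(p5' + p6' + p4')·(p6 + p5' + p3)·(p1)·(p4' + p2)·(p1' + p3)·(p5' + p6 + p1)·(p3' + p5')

Suppose p5 = 1.
(p1) alone gives p1 = 1.
(p3) alone gives p3 = 1.
That conflicts with the unit clause (p3').
So every satisfying assignment has p5 = False.

False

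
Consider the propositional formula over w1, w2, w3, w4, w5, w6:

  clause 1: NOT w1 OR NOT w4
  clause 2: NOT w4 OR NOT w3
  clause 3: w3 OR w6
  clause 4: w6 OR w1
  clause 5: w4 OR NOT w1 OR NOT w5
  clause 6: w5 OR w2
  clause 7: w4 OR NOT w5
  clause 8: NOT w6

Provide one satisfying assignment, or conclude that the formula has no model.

w1: true, w2: true, w3: true, w4: false, w5: false, w6: false

From the singleton clause (NOT w6), w6 = false.
From the singleton clause (w3), w3 = true.
From the singleton clause (NOT w4), w4 = false.
From the singleton clause (w1), w1 = true.
From the singleton clause (NOT w5), w5 = false.
From the singleton clause (w2), w2 = true.
Every clause now holds.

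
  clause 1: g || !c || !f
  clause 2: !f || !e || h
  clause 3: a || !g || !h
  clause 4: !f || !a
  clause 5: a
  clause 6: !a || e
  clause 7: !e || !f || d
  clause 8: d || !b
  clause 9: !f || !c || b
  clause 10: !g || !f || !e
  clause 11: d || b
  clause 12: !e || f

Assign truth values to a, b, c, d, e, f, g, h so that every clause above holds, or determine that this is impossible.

The clause (a) is unit, so a = true.
The clause (!f) is unit, so f = false.
The clause (e) is unit, so e = true.
Now (!e) is unsatisfied and unit — conflict.

UNSATISFIABLE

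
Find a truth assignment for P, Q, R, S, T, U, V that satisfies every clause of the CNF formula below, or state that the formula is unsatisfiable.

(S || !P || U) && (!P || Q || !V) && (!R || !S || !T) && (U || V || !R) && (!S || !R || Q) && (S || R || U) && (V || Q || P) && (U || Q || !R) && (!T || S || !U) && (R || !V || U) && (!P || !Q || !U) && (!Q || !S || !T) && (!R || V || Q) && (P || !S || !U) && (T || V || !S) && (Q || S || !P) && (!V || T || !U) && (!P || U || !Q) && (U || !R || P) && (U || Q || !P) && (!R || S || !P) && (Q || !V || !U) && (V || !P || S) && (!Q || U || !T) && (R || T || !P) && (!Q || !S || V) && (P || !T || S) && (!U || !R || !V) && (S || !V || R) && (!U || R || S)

Try S = true.
Try R = false.
Try V = false.
From the singleton clause (T), T = true.
From the singleton clause (!Q), Q = false.
From the singleton clause (P), P = true.
From the singleton clause (U), U = true.
All clauses are satisfied.

P: true,  Q: false,  R: false,  S: true,  T: true,  U: true,  V: false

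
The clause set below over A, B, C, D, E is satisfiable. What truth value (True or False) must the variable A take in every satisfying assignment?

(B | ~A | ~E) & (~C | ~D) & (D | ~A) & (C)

False

Suppose A = 1.
The clause (D) is unit, so D = 1.
The clause (~C) is unit, so C = 0.
But (C) is also a unit clause — contradiction.
So every satisfying assignment has A = False.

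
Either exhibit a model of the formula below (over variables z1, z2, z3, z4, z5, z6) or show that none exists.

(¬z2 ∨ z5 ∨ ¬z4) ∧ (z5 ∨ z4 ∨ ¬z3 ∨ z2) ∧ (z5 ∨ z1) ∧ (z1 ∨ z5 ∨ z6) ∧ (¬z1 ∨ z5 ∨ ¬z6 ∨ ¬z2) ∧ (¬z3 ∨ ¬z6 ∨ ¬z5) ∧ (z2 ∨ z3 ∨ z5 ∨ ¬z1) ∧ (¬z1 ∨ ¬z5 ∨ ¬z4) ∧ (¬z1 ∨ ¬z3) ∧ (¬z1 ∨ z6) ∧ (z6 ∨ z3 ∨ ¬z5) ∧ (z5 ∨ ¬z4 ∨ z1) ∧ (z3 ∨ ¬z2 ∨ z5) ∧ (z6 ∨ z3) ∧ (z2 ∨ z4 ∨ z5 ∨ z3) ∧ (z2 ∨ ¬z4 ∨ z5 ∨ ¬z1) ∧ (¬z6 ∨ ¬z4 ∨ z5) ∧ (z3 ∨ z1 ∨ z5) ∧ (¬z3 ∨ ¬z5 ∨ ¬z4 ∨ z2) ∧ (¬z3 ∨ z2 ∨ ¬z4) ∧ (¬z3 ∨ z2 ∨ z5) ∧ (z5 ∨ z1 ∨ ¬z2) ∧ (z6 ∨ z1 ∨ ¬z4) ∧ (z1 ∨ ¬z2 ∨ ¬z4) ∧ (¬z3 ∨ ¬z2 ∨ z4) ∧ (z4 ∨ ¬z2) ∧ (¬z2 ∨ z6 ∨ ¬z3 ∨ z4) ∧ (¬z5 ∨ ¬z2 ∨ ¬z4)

z1 ↦ False,  z2 ↦ False,  z3 ↦ True,  z4 ↦ False,  z5 ↦ True,  z6 ↦ False

Branch on z5: set z5 = True.
Branch on z3: set z3 = True.
Unit clause (¬z6) forces z6 = False.
Unit clause (¬z1) forces z1 = False.
Unit clause (¬z4) forces z4 = False.
Unit clause (¬z2) forces z2 = False.
Every clause now holds.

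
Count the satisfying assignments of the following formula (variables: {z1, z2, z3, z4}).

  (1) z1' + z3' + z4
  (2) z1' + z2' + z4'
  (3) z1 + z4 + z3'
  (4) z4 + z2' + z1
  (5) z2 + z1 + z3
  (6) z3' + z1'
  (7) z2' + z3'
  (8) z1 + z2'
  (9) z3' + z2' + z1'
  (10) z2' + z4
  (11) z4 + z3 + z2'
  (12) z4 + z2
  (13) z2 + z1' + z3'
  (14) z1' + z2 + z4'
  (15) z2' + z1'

There are 2^4 = 16 truth assignments over (z1, z2, z3, z4).
Split on z4. With z4 = 1, the clauses containing z4 are satisfied and z4' drops from the rest; 1 of the 2^3 = 8 assignments to the other variables satisfy what remains.
With z4 = 0, by the same count on the reduced clause set, 0 assignments work.
Total: 1 + 0 = 1.

1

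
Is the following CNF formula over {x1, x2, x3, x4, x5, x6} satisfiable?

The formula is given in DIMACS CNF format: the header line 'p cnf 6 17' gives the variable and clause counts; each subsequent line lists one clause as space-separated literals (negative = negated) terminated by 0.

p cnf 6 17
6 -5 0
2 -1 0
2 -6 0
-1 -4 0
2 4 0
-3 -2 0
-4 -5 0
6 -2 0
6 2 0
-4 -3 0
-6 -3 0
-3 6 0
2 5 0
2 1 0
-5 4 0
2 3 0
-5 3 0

Satisfiable

Try x6 = True.
Unit clause (x2) forces x2 = True.
Unit clause (¬x3) forces x3 = False.
Unit clause (¬x5) forces x5 = False.
Try x1 = False.
All clauses hold; x4 can take either value.
A satisfying assignment: x1: False,  x2: True,  x3: False,  x4: False,  x5: False,  x6: True.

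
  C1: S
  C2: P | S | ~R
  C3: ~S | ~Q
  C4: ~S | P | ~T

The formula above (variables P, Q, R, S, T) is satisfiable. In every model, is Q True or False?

Suppose Q = 1.
(S) alone gives S = 1.
But (~S) is also a unit clause — contradiction.
So every satisfying assignment has Q = False.

False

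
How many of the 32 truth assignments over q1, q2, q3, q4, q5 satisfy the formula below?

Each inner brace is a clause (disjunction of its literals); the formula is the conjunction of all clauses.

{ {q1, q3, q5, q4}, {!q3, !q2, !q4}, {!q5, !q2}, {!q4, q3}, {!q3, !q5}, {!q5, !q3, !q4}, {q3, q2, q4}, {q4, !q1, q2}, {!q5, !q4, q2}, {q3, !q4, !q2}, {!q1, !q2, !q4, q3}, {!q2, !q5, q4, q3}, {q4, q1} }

4

There are 2^5 = 32 truth assignments over (q1, q2, q3, q4, q5).
Split on q2. With q2 = true, the clauses containing q2 are satisfied and !q2 drops from the rest; 2 of the 2^4 = 16 assignments to the other variables satisfy what remains.
With q2 = false, by the same count on the reduced clause set, 2 assignments work.
(One model: q1=F, q2=F, q3=T, q4=T, q5=F.)
Total: 2 + 2 = 4.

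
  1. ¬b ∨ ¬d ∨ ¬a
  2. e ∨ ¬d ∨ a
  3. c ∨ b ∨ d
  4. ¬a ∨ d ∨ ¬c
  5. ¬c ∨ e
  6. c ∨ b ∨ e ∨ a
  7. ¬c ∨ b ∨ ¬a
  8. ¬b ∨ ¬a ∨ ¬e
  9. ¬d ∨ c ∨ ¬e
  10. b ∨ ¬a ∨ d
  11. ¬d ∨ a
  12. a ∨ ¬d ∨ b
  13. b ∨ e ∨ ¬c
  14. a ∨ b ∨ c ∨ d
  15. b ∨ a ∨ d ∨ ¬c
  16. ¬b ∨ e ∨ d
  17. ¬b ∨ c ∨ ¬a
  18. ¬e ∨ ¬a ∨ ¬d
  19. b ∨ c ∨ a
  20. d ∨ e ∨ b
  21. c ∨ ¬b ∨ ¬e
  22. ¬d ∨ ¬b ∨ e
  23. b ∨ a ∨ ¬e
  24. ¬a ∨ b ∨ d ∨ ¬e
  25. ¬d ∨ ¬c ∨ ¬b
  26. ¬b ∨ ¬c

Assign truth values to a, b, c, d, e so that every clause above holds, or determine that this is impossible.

a=True; b=False; c=False; d=True; e=False

Suppose c = False.
Suppose b = False.
From the singleton clause (d), d = True.
From the singleton clause (¬e), e = False.
From the singleton clause (a), a = True.
Every clause now holds.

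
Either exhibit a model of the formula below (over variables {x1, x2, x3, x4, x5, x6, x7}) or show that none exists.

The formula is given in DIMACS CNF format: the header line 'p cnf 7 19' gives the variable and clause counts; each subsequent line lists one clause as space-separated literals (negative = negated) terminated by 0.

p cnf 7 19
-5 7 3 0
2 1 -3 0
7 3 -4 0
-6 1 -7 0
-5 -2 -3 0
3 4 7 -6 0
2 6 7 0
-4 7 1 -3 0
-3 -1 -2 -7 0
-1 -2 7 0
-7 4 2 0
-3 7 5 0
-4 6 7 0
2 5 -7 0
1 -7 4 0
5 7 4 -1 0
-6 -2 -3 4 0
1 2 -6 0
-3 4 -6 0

x1: True, x2: False, x3: True, x4: True, x5: True, x6: True, x7: False

Try x5 = True.
Try x7 = False.
From the singleton clause (x3), x3 = True.
From the singleton clause (¬x2), x2 = False.
From the singleton clause (x1), x1 = True.
From the singleton clause (x6), x6 = True.
From the singleton clause (x4), x4 = True.
This assignment satisfies each clause.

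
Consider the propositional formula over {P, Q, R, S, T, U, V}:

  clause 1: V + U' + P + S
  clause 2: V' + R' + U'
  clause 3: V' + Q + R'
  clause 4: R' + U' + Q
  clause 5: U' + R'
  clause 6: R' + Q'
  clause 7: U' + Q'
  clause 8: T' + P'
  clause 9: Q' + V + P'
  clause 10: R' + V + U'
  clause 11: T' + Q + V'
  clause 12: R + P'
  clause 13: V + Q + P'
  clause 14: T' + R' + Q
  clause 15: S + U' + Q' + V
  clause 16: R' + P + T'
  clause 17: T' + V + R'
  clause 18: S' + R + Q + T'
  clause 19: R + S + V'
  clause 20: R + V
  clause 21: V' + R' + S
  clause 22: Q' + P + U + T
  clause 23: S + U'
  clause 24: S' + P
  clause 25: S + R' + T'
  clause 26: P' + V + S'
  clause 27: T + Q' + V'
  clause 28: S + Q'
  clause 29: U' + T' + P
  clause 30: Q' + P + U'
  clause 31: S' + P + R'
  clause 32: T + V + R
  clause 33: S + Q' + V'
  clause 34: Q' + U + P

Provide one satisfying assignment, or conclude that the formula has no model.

P: 0; Q: 0; R: 1; S: 0; T: 0; U: 0; V: 0

Try U = 0.
Try R = 1.
Unit clause (Q') forces Q = 0.
Unit clause (V') forces V = 0.
Unit clause (P') forces P = 0.
Unit clause (T') forces T = 0.
Unit clause (S') forces S = 0.
This assignment satisfies each clause.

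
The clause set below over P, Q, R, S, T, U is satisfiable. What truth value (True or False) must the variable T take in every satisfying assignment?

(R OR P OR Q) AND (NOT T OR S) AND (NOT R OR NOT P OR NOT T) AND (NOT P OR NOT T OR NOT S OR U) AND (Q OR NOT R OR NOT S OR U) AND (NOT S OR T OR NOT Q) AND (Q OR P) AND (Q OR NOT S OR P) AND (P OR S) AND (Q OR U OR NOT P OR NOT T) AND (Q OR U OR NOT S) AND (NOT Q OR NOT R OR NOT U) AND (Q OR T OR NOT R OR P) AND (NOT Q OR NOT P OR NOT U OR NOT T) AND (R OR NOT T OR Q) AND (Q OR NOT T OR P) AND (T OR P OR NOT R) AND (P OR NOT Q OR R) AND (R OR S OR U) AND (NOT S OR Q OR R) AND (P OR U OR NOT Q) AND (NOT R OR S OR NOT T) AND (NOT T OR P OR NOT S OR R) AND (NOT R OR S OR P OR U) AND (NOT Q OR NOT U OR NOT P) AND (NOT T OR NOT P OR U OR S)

False

Suppose T = true.
From the singleton clause (S), S = true.
Branch on R: set R = false.
From the singleton clause (Q), Q = true.
From the singleton clause (P), P = true.
From the singleton clause (U), U = true.
That conflicts with the unit clause (NOT U).
Backtrack on R: now try R = true.
From the singleton clause (NOT P), P = false.
From the singleton clause (Q), Q = true.
From the singleton clause (NOT U), U = false.
That conflicts with the unit clause (U).
Either choice for R ends in contradiction.
So every satisfying assignment has T = False.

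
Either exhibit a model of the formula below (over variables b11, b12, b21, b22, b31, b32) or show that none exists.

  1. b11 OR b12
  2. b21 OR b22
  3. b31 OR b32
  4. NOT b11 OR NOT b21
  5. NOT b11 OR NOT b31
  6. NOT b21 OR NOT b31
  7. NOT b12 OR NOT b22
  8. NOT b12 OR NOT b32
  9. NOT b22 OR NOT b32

Branch on b11: set b11 = true.
Unit clause (NOT b21) forces b21 = false.
Unit clause (b22) forces b22 = true.
Unit clause (NOT b31) forces b31 = false.
Unit clause (b32) forces b32 = true.
Now (NOT b32) is unsatisfied and unit — conflict.
That branch fails; take b11 = false instead.
Unit clause (b12) forces b12 = true.
Unit clause (NOT b22) forces b22 = false.
Unit clause (b21) forces b21 = true.
Unit clause (NOT b31) forces b31 = false.
Unit clause (b32) forces b32 = true.
Now (NOT b32) is unsatisfied and unit — conflict.
Neither b11 = true nor b11 = false works.

UNSATISFIABLE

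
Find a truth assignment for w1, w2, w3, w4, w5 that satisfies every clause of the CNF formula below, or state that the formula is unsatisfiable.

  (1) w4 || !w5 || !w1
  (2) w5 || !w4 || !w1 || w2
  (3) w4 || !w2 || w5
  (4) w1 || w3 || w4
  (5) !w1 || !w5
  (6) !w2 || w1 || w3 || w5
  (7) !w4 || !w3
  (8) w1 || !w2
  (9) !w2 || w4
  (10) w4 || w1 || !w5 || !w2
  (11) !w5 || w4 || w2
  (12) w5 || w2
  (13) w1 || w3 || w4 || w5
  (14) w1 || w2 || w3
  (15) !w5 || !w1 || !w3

w1=true; w2=true; w3=false; w4=true; w5=false

Branch on w1: set w1 = true.
The clause (!w5) is unit, so w5 = false.
The clause (w2) is unit, so w2 = true.
The clause (w4) is unit, so w4 = true.
The clause (!w3) is unit, so w3 = false.
All clauses are satisfied.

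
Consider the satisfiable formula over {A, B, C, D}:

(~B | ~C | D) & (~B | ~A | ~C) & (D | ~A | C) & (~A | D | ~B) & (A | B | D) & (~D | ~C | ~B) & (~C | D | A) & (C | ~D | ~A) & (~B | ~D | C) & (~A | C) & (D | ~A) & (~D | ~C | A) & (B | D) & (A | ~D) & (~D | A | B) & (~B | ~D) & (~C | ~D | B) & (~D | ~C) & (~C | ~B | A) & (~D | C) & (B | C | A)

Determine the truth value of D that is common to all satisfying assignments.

False

Suppose D = 1.
The clause (A) is unit, so A = 1.
The clause (C) is unit, so C = 1.
That conflicts with the unit clause (~C).
So every satisfying assignment has D = False.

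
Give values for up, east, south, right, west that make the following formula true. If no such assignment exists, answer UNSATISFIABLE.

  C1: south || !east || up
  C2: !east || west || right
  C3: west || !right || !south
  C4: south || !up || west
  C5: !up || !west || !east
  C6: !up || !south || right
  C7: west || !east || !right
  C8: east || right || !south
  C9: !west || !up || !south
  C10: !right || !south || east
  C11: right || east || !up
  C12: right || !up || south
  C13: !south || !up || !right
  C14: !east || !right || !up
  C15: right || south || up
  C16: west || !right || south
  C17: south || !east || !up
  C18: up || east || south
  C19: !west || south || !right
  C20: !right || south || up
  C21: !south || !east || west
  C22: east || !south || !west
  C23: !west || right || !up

up=false,  east=true,  south=true,  right=false,  west=true

Branch on south: set south = true.
Branch on west: set west = true.
The clause (!up) is unit, so up = false.
The clause (east) is unit, so east = true.
All clauses hold; right can take either value.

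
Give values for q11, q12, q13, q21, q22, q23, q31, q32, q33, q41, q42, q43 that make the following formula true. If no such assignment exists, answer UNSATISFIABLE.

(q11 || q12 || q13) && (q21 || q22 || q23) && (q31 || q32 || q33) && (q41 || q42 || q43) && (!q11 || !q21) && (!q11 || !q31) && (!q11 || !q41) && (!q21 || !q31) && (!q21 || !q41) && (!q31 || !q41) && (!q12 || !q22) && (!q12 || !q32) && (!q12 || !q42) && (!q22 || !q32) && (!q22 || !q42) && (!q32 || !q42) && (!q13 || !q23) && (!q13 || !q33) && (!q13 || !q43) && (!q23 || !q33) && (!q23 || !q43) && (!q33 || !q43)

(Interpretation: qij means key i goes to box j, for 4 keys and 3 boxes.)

UNSATISFIABLE

Case q11 = false:
Case q12 = true:
The clause (!q22) is unit, so q22 = false.
The clause (!q32) is unit, so q32 = false.
The clause (!q42) is unit, so q42 = false.
Case q21 = true:
The clause (!q31) is unit, so q31 = false.
The clause (q33) is unit, so q33 = true.
The clause (!q41) is unit, so q41 = false.
The clause (q43) is unit, so q43 = true.
But (!q43) is also a unit clause — contradiction.
That branch fails; take q21 = false instead.
The clause (q23) is unit, so q23 = true.
The clause (!q13) is unit, so q13 = false.
The clause (!q33) is unit, so q33 = false.
The clause (q31) is unit, so q31 = true.
The clause (!q41) is unit, so q41 = false.
The clause (q43) is unit, so q43 = true.
But (!q43) is also a unit clause — contradiction.
Both values of q21 lead to a conflict.
That branch fails; take q12 = false instead.
The clause (q13) is unit, so q13 = true.
The clause (!q23) is unit, so q23 = false.
The clause (!q33) is unit, so q33 = false.
The clause (!q43) is unit, so q43 = false.
Case q21 = true:
The clause (!q31) is unit, so q31 = false.
The clause (q32) is unit, so q32 = true.
The clause (!q41) is unit, so q41 = false.
The clause (q42) is unit, so q42 = true.
But (!q42) is also a unit clause — contradiction.
That branch fails; take q21 = false instead.
The clause (q22) is unit, so q22 = true.
The clause (!q32) is unit, so q32 = false.
The clause (q31) is unit, so q31 = true.
The clause (!q41) is unit, so q41 = false.
The clause (q42) is unit, so q42 = true.
But (!q42) is also a unit clause — contradiction.
Both values of q21 lead to a conflict.
Both values of q12 lead to a conflict.
That branch fails; take q11 = true instead.
The clause (!q21) is unit, so q21 = false.
The clause (!q31) is unit, so q31 = false.
The clause (!q41) is unit, so q41 = false.
Case q22 = true:
The clause (!q12) is unit, so q12 = false.
The clause (!q32) is unit, so q32 = false.
The clause (q33) is unit, so q33 = true.
The clause (!q42) is unit, so q42 = false.
The clause (q43) is unit, so q43 = true.
But (!q43) is also a unit clause — contradiction.
That branch fails; take q22 = false instead.
The clause (q23) is unit, so q23 = true.
The clause (!q13) is unit, so q13 = false.
The clause (!q33) is unit, so q33 = false.
The clause (q32) is unit, so q32 = true.
The clause (!q12) is unit, so q12 = false.
The clause (!q42) is unit, so q42 = false.
The clause (q43) is unit, so q43 = true.
But (!q43) is also a unit clause — contradiction.
Both values of q22 lead to a conflict.
Both values of q11 lead to a conflict.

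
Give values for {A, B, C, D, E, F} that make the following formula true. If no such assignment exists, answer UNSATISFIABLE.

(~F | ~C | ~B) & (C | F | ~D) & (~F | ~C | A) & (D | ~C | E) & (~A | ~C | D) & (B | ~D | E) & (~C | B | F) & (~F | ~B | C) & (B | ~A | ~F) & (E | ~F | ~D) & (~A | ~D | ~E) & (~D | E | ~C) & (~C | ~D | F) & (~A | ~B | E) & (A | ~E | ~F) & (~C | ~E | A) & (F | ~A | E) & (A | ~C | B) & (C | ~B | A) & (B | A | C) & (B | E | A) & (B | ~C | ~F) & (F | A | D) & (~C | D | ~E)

Try F = 0.
Try C = 0.
Unit clause (~D) forces D = 0.
Unit clause (A) forces A = 1.
Unit clause (E) forces E = 1.
All clauses hold; B can take either value.

A: 1,  B: 0,  C: 0,  D: 0,  E: 1,  F: 0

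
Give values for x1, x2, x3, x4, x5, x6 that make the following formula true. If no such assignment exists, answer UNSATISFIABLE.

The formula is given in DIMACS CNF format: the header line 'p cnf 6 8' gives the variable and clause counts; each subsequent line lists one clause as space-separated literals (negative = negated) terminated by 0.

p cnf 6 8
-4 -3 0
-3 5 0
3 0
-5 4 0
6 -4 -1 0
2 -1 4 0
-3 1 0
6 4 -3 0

UNSATISFIABLE

(x3) alone gives x3 = True.
(¬x4) alone gives x4 = False.
(x5) alone gives x5 = True.
Now (¬x5) is unsatisfied and unit — conflict.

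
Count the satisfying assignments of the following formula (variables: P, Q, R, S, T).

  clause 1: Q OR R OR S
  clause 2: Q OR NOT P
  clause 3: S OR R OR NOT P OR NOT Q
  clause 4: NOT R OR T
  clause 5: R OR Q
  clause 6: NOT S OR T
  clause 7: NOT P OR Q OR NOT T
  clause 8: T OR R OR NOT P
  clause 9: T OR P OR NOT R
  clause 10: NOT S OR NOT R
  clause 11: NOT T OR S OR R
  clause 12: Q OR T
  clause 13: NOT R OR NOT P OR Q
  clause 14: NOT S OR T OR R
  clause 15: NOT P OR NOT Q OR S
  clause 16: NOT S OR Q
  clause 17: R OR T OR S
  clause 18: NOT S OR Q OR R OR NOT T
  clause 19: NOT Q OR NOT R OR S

3

There are 2^5 = 32 truth assignments over (P, Q, R, S, T).
Split on R. With R = true, the clauses containing R are satisfied and NOT R drops from the rest; 1 of the 2^4 = 16 assignments to the other variables satisfy what remains.
With R = false, by the same count on the reduced clause set, 2 assignments work.
(One model: P=F, Q=F, R=T, S=F, T=T.)
Total: 1 + 2 = 3.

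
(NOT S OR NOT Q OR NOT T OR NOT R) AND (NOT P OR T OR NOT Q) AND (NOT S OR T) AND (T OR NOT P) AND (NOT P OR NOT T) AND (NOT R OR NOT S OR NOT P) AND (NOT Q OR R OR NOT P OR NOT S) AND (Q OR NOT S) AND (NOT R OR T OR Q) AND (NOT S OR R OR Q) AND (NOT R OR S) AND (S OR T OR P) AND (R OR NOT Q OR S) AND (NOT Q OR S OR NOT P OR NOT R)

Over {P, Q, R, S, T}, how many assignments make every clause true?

2

There are 2^5 = 32 truth assignments over (P, Q, R, S, T).
Split on T. With T = true, the clauses containing T are satisfied and NOT T drops from the rest; 2 of the 2^4 = 16 assignments to the other variables satisfy what remains.
With T = false, by the same count on the reduced clause set, 0 assignments work.
(One model: P=F, Q=F, R=F, S=F, T=T.)
Total: 2 + 0 = 2.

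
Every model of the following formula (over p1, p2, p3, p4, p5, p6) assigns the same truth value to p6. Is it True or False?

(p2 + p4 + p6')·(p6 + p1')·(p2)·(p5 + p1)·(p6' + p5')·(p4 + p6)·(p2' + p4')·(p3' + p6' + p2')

True

Suppose p6 = 0.
From the singleton clause (p1'), p1 = 0.
From the singleton clause (p2), p2 = 1.
From the singleton clause (p5), p5 = 1.
From the singleton clause (p4), p4 = 1.
Now (p4') is unsatisfied and unit — conflict.
So every satisfying assignment has p6 = True.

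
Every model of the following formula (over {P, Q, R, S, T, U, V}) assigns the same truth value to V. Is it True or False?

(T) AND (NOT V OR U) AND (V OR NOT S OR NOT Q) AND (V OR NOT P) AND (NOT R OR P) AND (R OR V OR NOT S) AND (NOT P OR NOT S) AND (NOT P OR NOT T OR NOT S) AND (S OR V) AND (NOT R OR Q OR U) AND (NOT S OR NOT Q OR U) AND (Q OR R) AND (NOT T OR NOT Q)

Suppose V = false.
(T) alone gives T = true.
(NOT P) alone gives P = false.
(NOT R) alone gives R = false.
(NOT S) alone gives S = false.
Now (S) is unsatisfied and unit — conflict.
So every satisfying assignment has V = True.

True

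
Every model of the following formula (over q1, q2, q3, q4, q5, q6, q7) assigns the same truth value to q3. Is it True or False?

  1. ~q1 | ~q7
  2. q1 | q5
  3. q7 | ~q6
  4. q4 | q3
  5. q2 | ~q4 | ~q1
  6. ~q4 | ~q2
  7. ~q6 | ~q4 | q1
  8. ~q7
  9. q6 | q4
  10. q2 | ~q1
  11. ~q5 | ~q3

False

Suppose q3 = 1.
Unit clause (~q7) forces q7 = 0.
Unit clause (~q6) forces q6 = 0.
Unit clause (q4) forces q4 = 1.
Unit clause (~q2) forces q2 = 0.
Unit clause (~q1) forces q1 = 0.
Unit clause (q5) forces q5 = 1.
Now (~q5) is unsatisfied and unit — conflict.
So every satisfying assignment has q3 = False.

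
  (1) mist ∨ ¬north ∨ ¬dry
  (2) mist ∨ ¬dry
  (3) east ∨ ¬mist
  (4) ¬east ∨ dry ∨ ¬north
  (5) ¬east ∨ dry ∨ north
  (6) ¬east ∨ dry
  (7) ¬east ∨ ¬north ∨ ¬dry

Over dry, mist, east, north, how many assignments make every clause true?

There are 2^4 = 16 truth assignments over (dry, mist, east, north).
Split on dry. With dry = True, the clauses containing dry are satisfied and ¬dry drops from the rest; 1 of the 2^3 = 8 assignments to the other variables satisfy what remains.
With dry = False, by the same count on the reduced clause set, 2 assignments work.
(One model: dry=F, mist=F, east=F, north=F.)
Total: 1 + 2 = 3.

3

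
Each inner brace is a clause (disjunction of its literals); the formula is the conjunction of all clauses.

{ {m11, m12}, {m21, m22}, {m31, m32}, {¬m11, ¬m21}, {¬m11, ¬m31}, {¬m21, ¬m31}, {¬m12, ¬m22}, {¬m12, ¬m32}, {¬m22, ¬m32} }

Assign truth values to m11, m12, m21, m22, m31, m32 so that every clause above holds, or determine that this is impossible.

Try m11 = True.
Unit clause (¬m21) forces m21 = False.
Unit clause (m22) forces m22 = True.
Unit clause (¬m31) forces m31 = False.
Unit clause (m32) forces m32 = True.
Now (¬m32) is unsatisfied and unit — conflict.
Backtrack on m11: now try m11 = False.
Unit clause (m12) forces m12 = True.
Unit clause (¬m22) forces m22 = False.
Unit clause (m21) forces m21 = True.
Unit clause (¬m31) forces m31 = False.
Unit clause (m32) forces m32 = True.
Now (¬m32) is unsatisfied and unit — conflict.
Neither m11 = True nor m11 = False works.

UNSATISFIABLE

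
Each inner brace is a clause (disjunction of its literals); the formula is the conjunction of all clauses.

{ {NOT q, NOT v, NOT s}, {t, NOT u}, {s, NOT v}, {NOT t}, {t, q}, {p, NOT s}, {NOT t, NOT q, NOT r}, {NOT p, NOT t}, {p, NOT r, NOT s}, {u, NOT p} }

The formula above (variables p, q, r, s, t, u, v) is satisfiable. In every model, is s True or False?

False

Suppose s = true.
(NOT t) alone gives t = false.
(NOT u) alone gives u = false.
(q) alone gives q = true.
(NOT v) alone gives v = false.
(p) alone gives p = true.
That conflicts with the unit clause (NOT p).
So every satisfying assignment has s = False.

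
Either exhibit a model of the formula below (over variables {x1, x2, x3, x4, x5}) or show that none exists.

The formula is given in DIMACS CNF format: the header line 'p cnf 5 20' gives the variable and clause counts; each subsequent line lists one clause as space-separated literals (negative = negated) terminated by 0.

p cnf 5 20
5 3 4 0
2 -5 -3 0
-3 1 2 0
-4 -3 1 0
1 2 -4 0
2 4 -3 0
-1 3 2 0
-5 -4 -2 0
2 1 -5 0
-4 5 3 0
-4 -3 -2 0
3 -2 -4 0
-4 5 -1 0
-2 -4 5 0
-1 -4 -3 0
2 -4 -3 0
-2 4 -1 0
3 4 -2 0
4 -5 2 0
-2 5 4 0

Branch on x5: set x5 = True.
Branch on x2: set x2 = True.
(¬x4) alone gives x4 = False.
(¬x1) alone gives x1 = False.
(x3) alone gives x3 = True.
This assignment satisfies each clause.

x1=False, x2=True, x3=True, x4=False, x5=True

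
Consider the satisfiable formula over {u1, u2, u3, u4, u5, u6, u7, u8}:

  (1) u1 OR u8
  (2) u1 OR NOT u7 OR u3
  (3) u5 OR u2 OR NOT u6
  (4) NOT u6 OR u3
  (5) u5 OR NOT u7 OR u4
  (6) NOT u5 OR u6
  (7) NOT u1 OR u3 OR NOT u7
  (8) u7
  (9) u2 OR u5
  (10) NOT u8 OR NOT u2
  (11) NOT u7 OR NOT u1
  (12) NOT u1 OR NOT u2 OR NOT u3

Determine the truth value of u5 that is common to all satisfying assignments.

Suppose u5 = false.
The clause (u7) is unit, so u7 = true.
The clause (u4) is unit, so u4 = true.
The clause (u2) is unit, so u2 = true.
The clause (NOT u8) is unit, so u8 = false.
The clause (u1) is unit, so u1 = true.
Now (NOT u1) is unsatisfied and unit — conflict.
So every satisfying assignment has u5 = True.

True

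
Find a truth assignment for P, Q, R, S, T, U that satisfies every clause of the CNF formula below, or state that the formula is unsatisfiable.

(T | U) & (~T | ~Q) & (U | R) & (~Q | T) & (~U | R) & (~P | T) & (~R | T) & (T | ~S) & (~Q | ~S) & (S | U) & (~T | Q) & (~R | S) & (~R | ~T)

UNSATISFIABLE

Case T = 1:
From the singleton clause (~Q), Q = 0.
Now (Q) is unsatisfied and unit — conflict.
That branch fails; take T = 0 instead.
From the singleton clause (U), U = 1.
From the singleton clause (~Q), Q = 0.
From the singleton clause (R), R = 1.
Now (~R) is unsatisfied and unit — conflict.
Neither T = 1 nor T = 0 works.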